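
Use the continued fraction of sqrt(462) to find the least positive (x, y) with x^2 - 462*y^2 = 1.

(x, y) = (43, 2)

First expand sqrt(462) as a continued fraction. With x_i = (sqrt(462) + m_i)/d_i and (m_0, d_0) = (0, 1): a_0 = floor(sqrt(462)) = 21, since 21^2 = 441 <= 462 < 484 = 22^2.
Iterate m_{i+1} = d_i*a_i - m_i, d_{i+1} = (462 - m_{i+1}^2)/d_i, a_{i+1} = floor((a_0 + m_{i+1})/d_{i+1}):
  m_1 = 1*21 - 0 = 21, d_1 = (462 - 21^2)/1 = 21/1 = 21, a_1 = floor((21 + 21)/21) = 2.
  m_2 = 21*2 - 21 = 21, d_2 = (462 - 21^2)/21 = 21/21 = 1, a_2 = floor((21 + 21)/1) = 42.
  m_3 = 1*42 - 21 = 21, d_3 = (462 - 21^2)/1 = 21/1 = 21: (m_3, d_3) = (m_1, d_1) = (21, 21), so from here the quotients repeat a_1, a_2; the period length is 2.
So sqrt(462) = [21; (2, 42)] with period length k = 2.
k is even, so the fundamental solution of x^2 - 462y^2 = 1 is (p_{k-1}, q_{k-1}) = (p_1, q_1); compute convergents through index 1.
Convergents (p_i = a_i*p_{i-1} + p_{i-2}, q_i = a_i*q_{i-1} + q_{i-2} with p_{-2}=0, p_{-1}=1, q_{-2}=1, q_{-1}=0):
  i=0: a_0=21, p_0 = 21*1 + 0 = 21, q_0 = 21*0 + 1 = 1.
  i=1: a_1=2, p_1 = 2*21 + 1 = 43, q_1 = 2*1 + 0 = 2.
Check: 43^2 - 462*2^2 = 1849 - 1848 = 1, so (x, y) = (43, 2) solves the equation, and by the theorem it is the least positive solution.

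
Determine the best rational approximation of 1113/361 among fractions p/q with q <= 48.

Expand x = 1113/361 as a continued fraction with the Euclidean algorithm:
  1113 = 3*361 + 30, so a_0 = 3.
  361 = 12*30 + 1, so a_1 = 12.
  30 = 30*1 + 0, so a_2 = 30.
so x = [3; 12, 30].
Convergents (p_i = a_i*p_{i-1} + p_{i-2}, q_i = a_i*q_{i-1} + q_{i-2} with p_{-2}=0, p_{-1}=1, q_{-2}=1, q_{-1}=0), until the denominator exceeds 48:
  i=0: a_0=3, p_0 = 3*1 + 0 = 3, q_0 = 3*0 + 1 = 1.
  i=1: a_1=12, p_1 = 12*3 + 1 = 37, q_1 = 12*1 + 0 = 12.
  i=2: a_2=30, p_2 = 30*37 + 3 = 1113, q_2 = 30*12 + 1 = 361.
q_2 = 361 > 48, so the last convergent with denominator <= 48 is p_1/q_1 = 37/12.
The closest fraction with denominator <= 48 is either p_1/q_1 or the intermediate fraction (k*p_1 + p_0)/(k*q_1 + q_0) with the largest k >= 1 whose denominator stays <= 48; these approach x as k grows, and every other convergent or intermediate fraction in range is farther away.
Largest k: floor((48 - q_0)/q_1) = floor((48 - 1)/12) = 3.
That gives (3*37 + 3)/(3*12 + 1) = 114/37.
Compare the errors: |x - 37/12| = |1113*12 - 37*361|/(361*12) = 1/4332, and |x - 114/37| = |1113*37 - 114*361|/(361*37) = 27/13357.
Cross-multiplying, 1*13357 = 13357 < 116964 = 27*4332, so 1/4332 is smaller: the convergent 37/12 is closer to x than 114/37.

37/12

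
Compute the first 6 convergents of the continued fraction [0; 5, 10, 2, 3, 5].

Using the convergent recurrence p_i = a_i*p_{i-1} + p_{i-2}, q_i = a_i*q_{i-1} + q_{i-2} with p_{-2}=0, p_{-1}=1, q_{-2}=1, q_{-1}=0:
  i=0: a_0=0, p_0 = 0*1 + 0 = 0, q_0 = 0*0 + 1 = 1.
  i=1: a_1=5, p_1 = 5*0 + 1 = 1, q_1 = 5*1 + 0 = 5.
  i=2: a_2=10, p_2 = 10*1 + 0 = 10, q_2 = 10*5 + 1 = 51.
  i=3: a_3=2, p_3 = 2*10 + 1 = 21, q_3 = 2*51 + 5 = 107.
  i=4: a_4=3, p_4 = 3*21 + 10 = 73, q_4 = 3*107 + 51 = 372.
  i=5: a_5=5, p_5 = 5*73 + 21 = 386, q_5 = 5*372 + 107 = 1967.

0/1, 1/5, 10/51, 21/107, 73/372, 386/1967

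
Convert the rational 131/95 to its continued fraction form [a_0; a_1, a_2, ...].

Run the Euclidean algorithm on 131 and 95; the successive quotients are the partial quotients a_0, a_1, ... (each step inverts the fractional part left over by the previous one):
  131 = 1*95 + 36, so a_0 = 1.
  95 = 2*36 + 23, so a_1 = 2.
  36 = 1*23 + 13, so a_2 = 1.
  23 = 1*13 + 10, so a_3 = 1.
  13 = 1*10 + 3, so a_4 = 1.
  10 = 3*3 + 1, so a_5 = 3.
  3 = 3*1 + 0, so a_6 = 3.
The remainder reaches 0 after 7 divisions, so the expansion has 7 partial quotients, read off in order.

[1; 2, 1, 1, 1, 3, 3]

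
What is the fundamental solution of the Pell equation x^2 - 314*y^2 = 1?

First expand sqrt(314) as a continued fraction. With x_i = (sqrt(314) + m_i)/d_i and (m_0, d_0) = (0, 1): a_0 = floor(sqrt(314)) = 17, since 17^2 = 289 <= 314 < 324 = 18^2.
Iterate m_{i+1} = d_i*a_i - m_i, d_{i+1} = (314 - m_{i+1}^2)/d_i, a_{i+1} = floor((a_0 + m_{i+1})/d_{i+1}):
  m_1 = 1*17 - 0 = 17, d_1 = (314 - 17^2)/1 = 25/1 = 25, a_1 = floor((17 + 17)/25) = 1.
  m_2 = 25*1 - 17 = 8, d_2 = (314 - 8^2)/25 = 250/25 = 10, a_2 = floor((17 + 8)/10) = 2.
  m_3 = 10*2 - 8 = 12, d_3 = (314 - 12^2)/10 = 170/10 = 17, a_3 = floor((17 + 12)/17) = 1.
  m_4 = 17*1 - 12 = 5, d_4 = (314 - 5^2)/17 = 289/17 = 17, a_4 = floor((17 + 5)/17) = 1.
  m_5 = 17*1 - 5 = 12, d_5 = (314 - 12^2)/17 = 170/17 = 10, a_5 = floor((17 + 12)/10) = 2.
  m_6 = 10*2 - 12 = 8, d_6 = (314 - 8^2)/10 = 250/10 = 25, a_6 = floor((17 + 8)/25) = 1.
  m_7 = 25*1 - 8 = 17, d_7 = (314 - 17^2)/25 = 25/25 = 1, a_7 = floor((17 + 17)/1) = 34.
  m_8 = 1*34 - 17 = 17, d_8 = (314 - 17^2)/1 = 25/1 = 25: (m_8, d_8) = (m_1, d_1) = (17, 25), so from here the quotients repeat a_1, ..., a_7; the period length is 7.
So sqrt(314) = [17; (1, 2, 1, 1, 2, 1, 34)] with period length k = 7.
k is odd, so (p_{k-1}, q_{k-1}) only solves x^2 - 314y^2 = -1 and the fundamental solution of x^2 - 314y^2 = 1 is (p_{2k-1}, q_{2k-1}) = (p_13, q_13); compute convergents through index 13, running through the period twice.
Convergents (p_i = a_i*p_{i-1} + p_{i-2}, q_i = a_i*q_{i-1} + q_{i-2} with p_{-2}=0, p_{-1}=1, q_{-2}=1, q_{-1}=0):
  i=0: a_0=17, p_0 = 17*1 + 0 = 17, q_0 = 17*0 + 1 = 1.
  i=1: a_1=1, p_1 = 1*17 + 1 = 18, q_1 = 1*1 + 0 = 1.
  i=2: a_2=2, p_2 = 2*18 + 17 = 53, q_2 = 2*1 + 1 = 3.
  i=3: a_3=1, p_3 = 1*53 + 18 = 71, q_3 = 1*3 + 1 = 4.
  i=4: a_4=1, p_4 = 1*71 + 53 = 124, q_4 = 1*4 + 3 = 7.
  i=5: a_5=2, p_5 = 2*124 + 71 = 319, q_5 = 2*7 + 4 = 18.
  i=6: a_6=1, p_6 = 1*319 + 124 = 443, q_6 = 1*18 + 7 = 25.
  i=7: a_7=34, p_7 = 34*443 + 319 = 15381, q_7 = 34*25 + 18 = 868.
  i=8: a_8=1, p_8 = 1*15381 + 443 = 15824, q_8 = 1*868 + 25 = 893.
  i=9: a_9=2, p_9 = 2*15824 + 15381 = 47029, q_9 = 2*893 + 868 = 2654.
  i=10: a_10=1, p_10 = 1*47029 + 15824 = 62853, q_10 = 1*2654 + 893 = 3547.
  i=11: a_11=1, p_11 = 1*62853 + 47029 = 109882, q_11 = 1*3547 + 2654 = 6201.
  i=12: a_12=2, p_12 = 2*109882 + 62853 = 282617, q_12 = 2*6201 + 3547 = 15949.
  i=13: a_13=1, p_13 = 1*282617 + 109882 = 392499, q_13 = 1*15949 + 6201 = 22150.
Indeed p_6^2 - 314*q_6^2 = 196249 - 196250 = -1, not +1.
Check: 392499^2 - 314*22150^2 = 154055465001 - 154055465000 = 1, so (x, y) = (392499, 22150) solves the equation, and by the theorem it is the least positive solution.

(x, y) = (392499, 22150)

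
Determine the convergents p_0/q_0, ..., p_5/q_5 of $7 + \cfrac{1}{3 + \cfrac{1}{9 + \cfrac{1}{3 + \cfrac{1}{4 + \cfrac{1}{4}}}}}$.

7/1, 22/3, 205/28, 637/87, 2753/376, 11649/1591

Using the convergent recurrence p_i = a_i*p_{i-1} + p_{i-2}, q_i = a_i*q_{i-1} + q_{i-2} with p_{-2}=0, p_{-1}=1, q_{-2}=1, q_{-1}=0:
  i=0: a_0=7, p_0 = 7*1 + 0 = 7, q_0 = 7*0 + 1 = 1.
  i=1: a_1=3, p_1 = 3*7 + 1 = 22, q_1 = 3*1 + 0 = 3.
  i=2: a_2=9, p_2 = 9*22 + 7 = 205, q_2 = 9*3 + 1 = 28.
  i=3: a_3=3, p_3 = 3*205 + 22 = 637, q_3 = 3*28 + 3 = 87.
  i=4: a_4=4, p_4 = 4*637 + 205 = 2753, q_4 = 4*87 + 28 = 376.
  i=5: a_5=4, p_5 = 4*2753 + 637 = 11649, q_5 = 4*376 + 87 = 1591.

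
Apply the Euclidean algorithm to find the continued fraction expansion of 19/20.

[0; 1, 19]

Run the Euclidean algorithm on 19 and 20; the successive quotients are the partial quotients a_0, a_1, ... (each step inverts the fractional part left over by the previous one):
  19 = 0*20 + 19, so a_0 = 0.
  20 = 1*19 + 1, so a_1 = 1.
  19 = 19*1 + 0, so a_2 = 19.
The remainder reaches 0 after 3 divisions, so the expansion has 3 partial quotients, read off in order.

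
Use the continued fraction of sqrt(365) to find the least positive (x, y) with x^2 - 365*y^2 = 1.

First expand sqrt(365) as a continued fraction. With x_i = (sqrt(365) + m_i)/d_i and (m_0, d_0) = (0, 1): a_0 = floor(sqrt(365)) = 19, since 19^2 = 361 <= 365 < 400 = 20^2.
Iterate m_{i+1} = d_i*a_i - m_i, d_{i+1} = (365 - m_{i+1}^2)/d_i, a_{i+1} = floor((a_0 + m_{i+1})/d_{i+1}):
  m_1 = 1*19 - 0 = 19, d_1 = (365 - 19^2)/1 = 4/1 = 4, a_1 = floor((19 + 19)/4) = 9.
  m_2 = 4*9 - 19 = 17, d_2 = (365 - 17^2)/4 = 76/4 = 19, a_2 = floor((19 + 17)/19) = 1.
  m_3 = 19*1 - 17 = 2, d_3 = (365 - 2^2)/19 = 361/19 = 19, a_3 = floor((19 + 2)/19) = 1.
  m_4 = 19*1 - 2 = 17, d_4 = (365 - 17^2)/19 = 76/19 = 4, a_4 = floor((19 + 17)/4) = 9.
  m_5 = 4*9 - 17 = 19, d_5 = (365 - 19^2)/4 = 4/4 = 1, a_5 = floor((19 + 19)/1) = 38.
  m_6 = 1*38 - 19 = 19, d_6 = (365 - 19^2)/1 = 4/1 = 4: (m_6, d_6) = (m_1, d_1) = (19, 4), so from here the quotients repeat a_1, ..., a_5; the period length is 5.
So sqrt(365) = [19; (9, 1, 1, 9, 38)] with period length k = 5.
k is odd, so (p_{k-1}, q_{k-1}) only solves x^2 - 365y^2 = -1 and the fundamental solution of x^2 - 365y^2 = 1 is (p_{2k-1}, q_{2k-1}) = (p_9, q_9); compute convergents through index 9, running through the period twice.
Convergents (p_i = a_i*p_{i-1} + p_{i-2}, q_i = a_i*q_{i-1} + q_{i-2} with p_{-2}=0, p_{-1}=1, q_{-2}=1, q_{-1}=0):
  i=0: a_0=19, p_0 = 19*1 + 0 = 19, q_0 = 19*0 + 1 = 1.
  i=1: a_1=9, p_1 = 9*19 + 1 = 172, q_1 = 9*1 + 0 = 9.
  i=2: a_2=1, p_2 = 1*172 + 19 = 191, q_2 = 1*9 + 1 = 10.
  i=3: a_3=1, p_3 = 1*191 + 172 = 363, q_3 = 1*10 + 9 = 19.
  i=4: a_4=9, p_4 = 9*363 + 191 = 3458, q_4 = 9*19 + 10 = 181.
  i=5: a_5=38, p_5 = 38*3458 + 363 = 131767, q_5 = 38*181 + 19 = 6897.
  i=6: a_6=9, p_6 = 9*131767 + 3458 = 1189361, q_6 = 9*6897 + 181 = 62254.
  i=7: a_7=1, p_7 = 1*1189361 + 131767 = 1321128, q_7 = 1*62254 + 6897 = 69151.
  i=8: a_8=1, p_8 = 1*1321128 + 1189361 = 2510489, q_8 = 1*69151 + 62254 = 131405.
  i=9: a_9=9, p_9 = 9*2510489 + 1321128 = 23915529, q_9 = 9*131405 + 69151 = 1251796.
Indeed p_4^2 - 365*q_4^2 = 11957764 - 11957765 = -1, not +1.
Check: 23915529^2 - 365*1251796^2 = 571952527349841 - 571952527349840 = 1, so (x, y) = (23915529, 1251796) solves the equation, and by the theorem it is the least positive solution.

(x, y) = (23915529, 1251796)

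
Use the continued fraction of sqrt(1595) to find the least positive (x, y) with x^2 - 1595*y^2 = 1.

First expand sqrt(1595) as a continued fraction. With x_i = (sqrt(1595) + m_i)/d_i and (m_0, d_0) = (0, 1): a_0 = floor(sqrt(1595)) = 39, since 39^2 = 1521 <= 1595 < 1600 = 40^2.
Iterate m_{i+1} = d_i*a_i - m_i, d_{i+1} = (1595 - m_{i+1}^2)/d_i, a_{i+1} = floor((a_0 + m_{i+1})/d_{i+1}):
  m_1 = 1*39 - 0 = 39, d_1 = (1595 - 39^2)/1 = 74/1 = 74, a_1 = floor((39 + 39)/74) = 1.
  m_2 = 74*1 - 39 = 35, d_2 = (1595 - 35^2)/74 = 370/74 = 5, a_2 = floor((39 + 35)/5) = 14.
  m_3 = 5*14 - 35 = 35, d_3 = (1595 - 35^2)/5 = 370/5 = 74, a_3 = floor((39 + 35)/74) = 1.
  m_4 = 74*1 - 35 = 39, d_4 = (1595 - 39^2)/74 = 74/74 = 1, a_4 = floor((39 + 39)/1) = 78.
  m_5 = 1*78 - 39 = 39, d_5 = (1595 - 39^2)/1 = 74/1 = 74: (m_5, d_5) = (m_1, d_1) = (39, 74), so from here the quotients repeat a_1, ..., a_4; the period length is 4.
So sqrt(1595) = [39; (1, 14, 1, 78)] with period length k = 4.
k is even, so the fundamental solution of x^2 - 1595y^2 = 1 is (p_{k-1}, q_{k-1}) = (p_3, q_3); compute convergents through index 3.
Convergents (p_i = a_i*p_{i-1} + p_{i-2}, q_i = a_i*q_{i-1} + q_{i-2} with p_{-2}=0, p_{-1}=1, q_{-2}=1, q_{-1}=0):
  i=0: a_0=39, p_0 = 39*1 + 0 = 39, q_0 = 39*0 + 1 = 1.
  i=1: a_1=1, p_1 = 1*39 + 1 = 40, q_1 = 1*1 + 0 = 1.
  i=2: a_2=14, p_2 = 14*40 + 39 = 599, q_2 = 14*1 + 1 = 15.
  i=3: a_3=1, p_3 = 1*599 + 40 = 639, q_3 = 1*15 + 1 = 16.
Check: 639^2 - 1595*16^2 = 408321 - 408320 = 1, so (x, y) = (639, 16) solves the equation, and by the theorem it is the least positive solution.

(x, y) = (639, 16)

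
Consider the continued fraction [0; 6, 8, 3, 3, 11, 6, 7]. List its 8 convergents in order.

0/1, 1/6, 8/49, 25/153, 83/508, 938/5741, 5711/34954, 40915/250419

Using the convergent recurrence p_i = a_i*p_{i-1} + p_{i-2}, q_i = a_i*q_{i-1} + q_{i-2} with p_{-2}=0, p_{-1}=1, q_{-2}=1, q_{-1}=0:
  i=0: a_0=0, p_0 = 0*1 + 0 = 0, q_0 = 0*0 + 1 = 1.
  i=1: a_1=6, p_1 = 6*0 + 1 = 1, q_1 = 6*1 + 0 = 6.
  i=2: a_2=8, p_2 = 8*1 + 0 = 8, q_2 = 8*6 + 1 = 49.
  i=3: a_3=3, p_3 = 3*8 + 1 = 25, q_3 = 3*49 + 6 = 153.
  i=4: a_4=3, p_4 = 3*25 + 8 = 83, q_4 = 3*153 + 49 = 508.
  i=5: a_5=11, p_5 = 11*83 + 25 = 938, q_5 = 11*508 + 153 = 5741.
  i=6: a_6=6, p_6 = 6*938 + 83 = 5711, q_6 = 6*5741 + 508 = 34954.
  i=7: a_7=7, p_7 = 7*5711 + 938 = 40915, q_7 = 7*34954 + 5741 = 250419.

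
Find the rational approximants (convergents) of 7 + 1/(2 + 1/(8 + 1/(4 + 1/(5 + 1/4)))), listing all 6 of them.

Using the convergent recurrence p_i = a_i*p_{i-1} + p_{i-2}, q_i = a_i*q_{i-1} + q_{i-2} with p_{-2}=0, p_{-1}=1, q_{-2}=1, q_{-1}=0:
  i=0: a_0=7, p_0 = 7*1 + 0 = 7, q_0 = 7*0 + 1 = 1.
  i=1: a_1=2, p_1 = 2*7 + 1 = 15, q_1 = 2*1 + 0 = 2.
  i=2: a_2=8, p_2 = 8*15 + 7 = 127, q_2 = 8*2 + 1 = 17.
  i=3: a_3=4, p_3 = 4*127 + 15 = 523, q_3 = 4*17 + 2 = 70.
  i=4: a_4=5, p_4 = 5*523 + 127 = 2742, q_4 = 5*70 + 17 = 367.
  i=5: a_5=4, p_5 = 4*2742 + 523 = 11491, q_5 = 4*367 + 70 = 1538.

7/1, 15/2, 127/17, 523/70, 2742/367, 11491/1538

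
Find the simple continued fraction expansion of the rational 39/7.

[5; 1, 1, 3]

Run the Euclidean algorithm on 39 and 7; the successive quotients are the partial quotients a_0, a_1, ... (each step inverts the fractional part left over by the previous one):
  39 = 5*7 + 4, so a_0 = 5.
  7 = 1*4 + 3, so a_1 = 1.
  4 = 1*3 + 1, so a_2 = 1.
  3 = 3*1 + 0, so a_3 = 3.
The remainder reaches 0 after 4 divisions, so the expansion has 4 partial quotients, read off in order.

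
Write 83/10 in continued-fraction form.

[8; 3, 3]

Run the Euclidean algorithm on 83 and 10; the successive quotients are the partial quotients a_0, a_1, ... (each step inverts the fractional part left over by the previous one):
  83 = 8*10 + 3, so a_0 = 8.
  10 = 3*3 + 1, so a_1 = 3.
  3 = 3*1 + 0, so a_2 = 3.
The remainder reaches 0 after 3 divisions, so the expansion has 3 partial quotients, read off in order.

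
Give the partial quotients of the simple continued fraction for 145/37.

Run the Euclidean algorithm on 145 and 37; the successive quotients are the partial quotients a_0, a_1, ... (each step inverts the fractional part left over by the previous one):
  145 = 3*37 + 34, so a_0 = 3.
  37 = 1*34 + 3, so a_1 = 1.
  34 = 11*3 + 1, so a_2 = 11.
  3 = 3*1 + 0, so a_3 = 3.
The remainder reaches 0 after 4 divisions, so the expansion has 4 partial quotients, read off in order.

[3; 1, 11, 3]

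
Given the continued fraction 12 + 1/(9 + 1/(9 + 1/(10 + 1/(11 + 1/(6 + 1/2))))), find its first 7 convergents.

Using the convergent recurrence p_i = a_i*p_{i-1} + p_{i-2}, q_i = a_i*q_{i-1} + q_{i-2} with p_{-2}=0, p_{-1}=1, q_{-2}=1, q_{-1}=0:
  i=0: a_0=12, p_0 = 12*1 + 0 = 12, q_0 = 12*0 + 1 = 1.
  i=1: a_1=9, p_1 = 9*12 + 1 = 109, q_1 = 9*1 + 0 = 9.
  i=2: a_2=9, p_2 = 9*109 + 12 = 993, q_2 = 9*9 + 1 = 82.
  i=3: a_3=10, p_3 = 10*993 + 109 = 10039, q_3 = 10*82 + 9 = 829.
  i=4: a_4=11, p_4 = 11*10039 + 993 = 111422, q_4 = 11*829 + 82 = 9201.
  i=5: a_5=6, p_5 = 6*111422 + 10039 = 678571, q_5 = 6*9201 + 829 = 56035.
  i=6: a_6=2, p_6 = 2*678571 + 111422 = 1468564, q_6 = 2*56035 + 9201 = 121271.

12/1, 109/9, 993/82, 10039/829, 111422/9201, 678571/56035, 1468564/121271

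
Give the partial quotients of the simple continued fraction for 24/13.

[1; 1, 5, 2]

Run the Euclidean algorithm on 24 and 13; the successive quotients are the partial quotients a_0, a_1, ... (each step inverts the fractional part left over by the previous one):
  24 = 1*13 + 11, so a_0 = 1.
  13 = 1*11 + 2, so a_1 = 1.
  11 = 5*2 + 1, so a_2 = 5.
  2 = 2*1 + 0, so a_3 = 2.
The remainder reaches 0 after 4 divisions, so the expansion has 4 partial quotients, read off in order.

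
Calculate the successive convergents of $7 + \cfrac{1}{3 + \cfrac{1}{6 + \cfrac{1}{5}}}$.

7/1, 22/3, 139/19, 717/98

Using the convergent recurrence p_i = a_i*p_{i-1} + p_{i-2}, q_i = a_i*q_{i-1} + q_{i-2} with p_{-2}=0, p_{-1}=1, q_{-2}=1, q_{-1}=0:
  i=0: a_0=7, p_0 = 7*1 + 0 = 7, q_0 = 7*0 + 1 = 1.
  i=1: a_1=3, p_1 = 3*7 + 1 = 22, q_1 = 3*1 + 0 = 3.
  i=2: a_2=6, p_2 = 6*22 + 7 = 139, q_2 = 6*3 + 1 = 19.
  i=3: a_3=5, p_3 = 5*139 + 22 = 717, q_3 = 5*19 + 3 = 98.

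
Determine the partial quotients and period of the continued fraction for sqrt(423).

Write x_i = (sqrt(423) + m_i)/d_i with (m_0, d_0) = (0, 1). a_0 = floor(sqrt(423)) = 20, since 20^2 = 400 <= 423 < 441 = 21^2.
Iterate m_{i+1} = d_i*a_i - m_i, d_{i+1} = (423 - m_{i+1}^2)/d_i, a_{i+1} = floor((a_0 + m_{i+1})/d_{i+1}):
  m_1 = 1*20 - 0 = 20, d_1 = (423 - 20^2)/1 = 23/1 = 23, a_1 = floor((20 + 20)/23) = 1.
  m_2 = 23*1 - 20 = 3, d_2 = (423 - 3^2)/23 = 414/23 = 18, a_2 = floor((20 + 3)/18) = 1.
  m_3 = 18*1 - 3 = 15, d_3 = (423 - 15^2)/18 = 198/18 = 11, a_3 = floor((20 + 15)/11) = 3.
  m_4 = 11*3 - 15 = 18, d_4 = (423 - 18^2)/11 = 99/11 = 9, a_4 = floor((20 + 18)/9) = 4.
  m_5 = 9*4 - 18 = 18, d_5 = (423 - 18^2)/9 = 99/9 = 11, a_5 = floor((20 + 18)/11) = 3.
  m_6 = 11*3 - 18 = 15, d_6 = (423 - 15^2)/11 = 198/11 = 18, a_6 = floor((20 + 15)/18) = 1.
  m_7 = 18*1 - 15 = 3, d_7 = (423 - 3^2)/18 = 414/18 = 23, a_7 = floor((20 + 3)/23) = 1.
  m_8 = 23*1 - 3 = 20, d_8 = (423 - 20^2)/23 = 23/23 = 1, a_8 = floor((20 + 20)/1) = 40.
  m_9 = 1*40 - 20 = 20, d_9 = (423 - 20^2)/1 = 23/1 = 23: (m_9, d_9) = (m_1, d_1) = (20, 23), so from here the quotients repeat a_1, ..., a_8; the period length is 8.
Hence the expansion of sqrt(423) is a_0 = 20 followed by the repeating block 1, 1, 3, 4, 3, 1, 1, 40 (period 8).

[20; (1, 1, 3, 4, 3, 1, 1, 40)]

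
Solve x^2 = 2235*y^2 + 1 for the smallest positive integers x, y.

(x, y) = (626546, 13253)

First expand sqrt(2235) as a continued fraction. With x_i = (sqrt(2235) + m_i)/d_i and (m_0, d_0) = (0, 1): a_0 = floor(sqrt(2235)) = 47, since 47^2 = 2209 <= 2235 < 2304 = 48^2.
Iterate m_{i+1} = d_i*a_i - m_i, d_{i+1} = (2235 - m_{i+1}^2)/d_i, a_{i+1} = floor((a_0 + m_{i+1})/d_{i+1}):
  m_1 = 1*47 - 0 = 47, d_1 = (2235 - 47^2)/1 = 26/1 = 26, a_1 = floor((47 + 47)/26) = 3.
  m_2 = 26*3 - 47 = 31, d_2 = (2235 - 31^2)/26 = 1274/26 = 49, a_2 = floor((47 + 31)/49) = 1.
  m_3 = 49*1 - 31 = 18, d_3 = (2235 - 18^2)/49 = 1911/49 = 39, a_3 = floor((47 + 18)/39) = 1.
  m_4 = 39*1 - 18 = 21, d_4 = (2235 - 21^2)/39 = 1794/39 = 46, a_4 = floor((47 + 21)/46) = 1.
  m_5 = 46*1 - 21 = 25, d_5 = (2235 - 25^2)/46 = 1610/46 = 35, a_5 = floor((47 + 25)/35) = 2.
  m_6 = 35*2 - 25 = 45, d_6 = (2235 - 45^2)/35 = 210/35 = 6, a_6 = floor((47 + 45)/6) = 15.
  m_7 = 6*15 - 45 = 45, d_7 = (2235 - 45^2)/6 = 210/6 = 35, a_7 = floor((47 + 45)/35) = 2.
  m_8 = 35*2 - 45 = 25, d_8 = (2235 - 25^2)/35 = 1610/35 = 46, a_8 = floor((47 + 25)/46) = 1.
  m_9 = 46*1 - 25 = 21, d_9 = (2235 - 21^2)/46 = 1794/46 = 39, a_9 = floor((47 + 21)/39) = 1.
  m_10 = 39*1 - 21 = 18, d_10 = (2235 - 18^2)/39 = 1911/39 = 49, a_10 = floor((47 + 18)/49) = 1.
  m_11 = 49*1 - 18 = 31, d_11 = (2235 - 31^2)/49 = 1274/49 = 26, a_11 = floor((47 + 31)/26) = 3.
  m_12 = 26*3 - 31 = 47, d_12 = (2235 - 47^2)/26 = 26/26 = 1, a_12 = floor((47 + 47)/1) = 94.
  m_13 = 1*94 - 47 = 47, d_13 = (2235 - 47^2)/1 = 26/1 = 26: (m_13, d_13) = (m_1, d_1) = (47, 26), so from here the quotients repeat a_1, ..., a_12; the period length is 12.
So sqrt(2235) = [47; (3, 1, 1, 1, 2, 15, 2, 1, 1, 1, 3, 94)] with period length k = 12.
k is even, so the fundamental solution of x^2 - 2235y^2 = 1 is (p_{k-1}, q_{k-1}) = (p_11, q_11); compute convergents through index 11.
Convergents (p_i = a_i*p_{i-1} + p_{i-2}, q_i = a_i*q_{i-1} + q_{i-2} with p_{-2}=0, p_{-1}=1, q_{-2}=1, q_{-1}=0):
  i=0: a_0=47, p_0 = 47*1 + 0 = 47, q_0 = 47*0 + 1 = 1.
  i=1: a_1=3, p_1 = 3*47 + 1 = 142, q_1 = 3*1 + 0 = 3.
  i=2: a_2=1, p_2 = 1*142 + 47 = 189, q_2 = 1*3 + 1 = 4.
  i=3: a_3=1, p_3 = 1*189 + 142 = 331, q_3 = 1*4 + 3 = 7.
  i=4: a_4=1, p_4 = 1*331 + 189 = 520, q_4 = 1*7 + 4 = 11.
  i=5: a_5=2, p_5 = 2*520 + 331 = 1371, q_5 = 2*11 + 7 = 29.
  i=6: a_6=15, p_6 = 15*1371 + 520 = 21085, q_6 = 15*29 + 11 = 446.
  i=7: a_7=2, p_7 = 2*21085 + 1371 = 43541, q_7 = 2*446 + 29 = 921.
  i=8: a_8=1, p_8 = 1*43541 + 21085 = 64626, q_8 = 1*921 + 446 = 1367.
  i=9: a_9=1, p_9 = 1*64626 + 43541 = 108167, q_9 = 1*1367 + 921 = 2288.
  i=10: a_10=1, p_10 = 1*108167 + 64626 = 172793, q_10 = 1*2288 + 1367 = 3655.
  i=11: a_11=3, p_11 = 3*172793 + 108167 = 626546, q_11 = 3*3655 + 2288 = 13253.
Check: 626546^2 - 2235*13253^2 = 392559890116 - 392559890115 = 1, so (x, y) = (626546, 13253) solves the equation, and by the theorem it is the least positive solution.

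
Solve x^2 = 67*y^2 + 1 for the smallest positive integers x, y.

(x, y) = (48842, 5967)

First expand sqrt(67) as a continued fraction. With x_i = (sqrt(67) + m_i)/d_i and (m_0, d_0) = (0, 1): a_0 = floor(sqrt(67)) = 8, since 8^2 = 64 <= 67 < 81 = 9^2.
Iterate m_{i+1} = d_i*a_i - m_i, d_{i+1} = (67 - m_{i+1}^2)/d_i, a_{i+1} = floor((a_0 + m_{i+1})/d_{i+1}):
  m_1 = 1*8 - 0 = 8, d_1 = (67 - 8^2)/1 = 3/1 = 3, a_1 = floor((8 + 8)/3) = 5.
  m_2 = 3*5 - 8 = 7, d_2 = (67 - 7^2)/3 = 18/3 = 6, a_2 = floor((8 + 7)/6) = 2.
  m_3 = 6*2 - 7 = 5, d_3 = (67 - 5^2)/6 = 42/6 = 7, a_3 = floor((8 + 5)/7) = 1.
  m_4 = 7*1 - 5 = 2, d_4 = (67 - 2^2)/7 = 63/7 = 9, a_4 = floor((8 + 2)/9) = 1.
  m_5 = 9*1 - 2 = 7, d_5 = (67 - 7^2)/9 = 18/9 = 2, a_5 = floor((8 + 7)/2) = 7.
  m_6 = 2*7 - 7 = 7, d_6 = (67 - 7^2)/2 = 18/2 = 9, a_6 = floor((8 + 7)/9) = 1.
  m_7 = 9*1 - 7 = 2, d_7 = (67 - 2^2)/9 = 63/9 = 7, a_7 = floor((8 + 2)/7) = 1.
  m_8 = 7*1 - 2 = 5, d_8 = (67 - 5^2)/7 = 42/7 = 6, a_8 = floor((8 + 5)/6) = 2.
  m_9 = 6*2 - 5 = 7, d_9 = (67 - 7^2)/6 = 18/6 = 3, a_9 = floor((8 + 7)/3) = 5.
  m_10 = 3*5 - 7 = 8, d_10 = (67 - 8^2)/3 = 3/3 = 1, a_10 = floor((8 + 8)/1) = 16.
  m_11 = 1*16 - 8 = 8, d_11 = (67 - 8^2)/1 = 3/1 = 3: (m_11, d_11) = (m_1, d_1) = (8, 3), so from here the quotients repeat a_1, ..., a_10; the period length is 10.
So sqrt(67) = [8; (5, 2, 1, 1, 7, 1, 1, 2, 5, 16)] with period length k = 10.
k is even, so the fundamental solution of x^2 - 67y^2 = 1 is (p_{k-1}, q_{k-1}) = (p_9, q_9); compute convergents through index 9.
Convergents (p_i = a_i*p_{i-1} + p_{i-2}, q_i = a_i*q_{i-1} + q_{i-2} with p_{-2}=0, p_{-1}=1, q_{-2}=1, q_{-1}=0):
  i=0: a_0=8, p_0 = 8*1 + 0 = 8, q_0 = 8*0 + 1 = 1.
  i=1: a_1=5, p_1 = 5*8 + 1 = 41, q_1 = 5*1 + 0 = 5.
  i=2: a_2=2, p_2 = 2*41 + 8 = 90, q_2 = 2*5 + 1 = 11.
  i=3: a_3=1, p_3 = 1*90 + 41 = 131, q_3 = 1*11 + 5 = 16.
  i=4: a_4=1, p_4 = 1*131 + 90 = 221, q_4 = 1*16 + 11 = 27.
  i=5: a_5=7, p_5 = 7*221 + 131 = 1678, q_5 = 7*27 + 16 = 205.
  i=6: a_6=1, p_6 = 1*1678 + 221 = 1899, q_6 = 1*205 + 27 = 232.
  i=7: a_7=1, p_7 = 1*1899 + 1678 = 3577, q_7 = 1*232 + 205 = 437.
  i=8: a_8=2, p_8 = 2*3577 + 1899 = 9053, q_8 = 2*437 + 232 = 1106.
  i=9: a_9=5, p_9 = 5*9053 + 3577 = 48842, q_9 = 5*1106 + 437 = 5967.
Check: 48842^2 - 67*5967^2 = 2385540964 - 2385540963 = 1, so (x, y) = (48842, 5967) solves the equation, and by the theorem it is the least positive solution.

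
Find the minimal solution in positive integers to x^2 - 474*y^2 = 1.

(x, y) = (193549, 8890)

First expand sqrt(474) as a continued fraction. With x_i = (sqrt(474) + m_i)/d_i and (m_0, d_0) = (0, 1): a_0 = floor(sqrt(474)) = 21, since 21^2 = 441 <= 474 < 484 = 22^2.
Iterate m_{i+1} = d_i*a_i - m_i, d_{i+1} = (474 - m_{i+1}^2)/d_i, a_{i+1} = floor((a_0 + m_{i+1})/d_{i+1}):
  m_1 = 1*21 - 0 = 21, d_1 = (474 - 21^2)/1 = 33/1 = 33, a_1 = floor((21 + 21)/33) = 1.
  m_2 = 33*1 - 21 = 12, d_2 = (474 - 12^2)/33 = 330/33 = 10, a_2 = floor((21 + 12)/10) = 3.
  m_3 = 10*3 - 12 = 18, d_3 = (474 - 18^2)/10 = 150/10 = 15, a_3 = floor((21 + 18)/15) = 2.
  m_4 = 15*2 - 18 = 12, d_4 = (474 - 12^2)/15 = 330/15 = 22, a_4 = floor((21 + 12)/22) = 1.
  m_5 = 22*1 - 12 = 10, d_5 = (474 - 10^2)/22 = 374/22 = 17, a_5 = floor((21 + 10)/17) = 1.
  m_6 = 17*1 - 10 = 7, d_6 = (474 - 7^2)/17 = 425/17 = 25, a_6 = floor((21 + 7)/25) = 1.
  m_7 = 25*1 - 7 = 18, d_7 = (474 - 18^2)/25 = 150/25 = 6, a_7 = floor((21 + 18)/6) = 6.
  m_8 = 6*6 - 18 = 18, d_8 = (474 - 18^2)/6 = 150/6 = 25, a_8 = floor((21 + 18)/25) = 1.
  m_9 = 25*1 - 18 = 7, d_9 = (474 - 7^2)/25 = 425/25 = 17, a_9 = floor((21 + 7)/17) = 1.
  m_10 = 17*1 - 7 = 10, d_10 = (474 - 10^2)/17 = 374/17 = 22, a_10 = floor((21 + 10)/22) = 1.
  m_11 = 22*1 - 10 = 12, d_11 = (474 - 12^2)/22 = 330/22 = 15, a_11 = floor((21 + 12)/15) = 2.
  m_12 = 15*2 - 12 = 18, d_12 = (474 - 18^2)/15 = 150/15 = 10, a_12 = floor((21 + 18)/10) = 3.
  m_13 = 10*3 - 18 = 12, d_13 = (474 - 12^2)/10 = 330/10 = 33, a_13 = floor((21 + 12)/33) = 1.
  m_14 = 33*1 - 12 = 21, d_14 = (474 - 21^2)/33 = 33/33 = 1, a_14 = floor((21 + 21)/1) = 42.
  m_15 = 1*42 - 21 = 21, d_15 = (474 - 21^2)/1 = 33/1 = 33: (m_15, d_15) = (m_1, d_1) = (21, 33), so from here the quotients repeat a_1, ..., a_14; the period length is 14.
So sqrt(474) = [21; (1, 3, 2, 1, 1, 1, 6, 1, 1, 1, 2, 3, 1, 42)] with period length k = 14.
k is even, so the fundamental solution of x^2 - 474y^2 = 1 is (p_{k-1}, q_{k-1}) = (p_13, q_13); compute convergents through index 13.
Convergents (p_i = a_i*p_{i-1} + p_{i-2}, q_i = a_i*q_{i-1} + q_{i-2} with p_{-2}=0, p_{-1}=1, q_{-2}=1, q_{-1}=0):
  i=0: a_0=21, p_0 = 21*1 + 0 = 21, q_0 = 21*0 + 1 = 1.
  i=1: a_1=1, p_1 = 1*21 + 1 = 22, q_1 = 1*1 + 0 = 1.
  i=2: a_2=3, p_2 = 3*22 + 21 = 87, q_2 = 3*1 + 1 = 4.
  i=3: a_3=2, p_3 = 2*87 + 22 = 196, q_3 = 2*4 + 1 = 9.
  i=4: a_4=1, p_4 = 1*196 + 87 = 283, q_4 = 1*9 + 4 = 13.
  i=5: a_5=1, p_5 = 1*283 + 196 = 479, q_5 = 1*13 + 9 = 22.
  i=6: a_6=1, p_6 = 1*479 + 283 = 762, q_6 = 1*22 + 13 = 35.
  i=7: a_7=6, p_7 = 6*762 + 479 = 5051, q_7 = 6*35 + 22 = 232.
  i=8: a_8=1, p_8 = 1*5051 + 762 = 5813, q_8 = 1*232 + 35 = 267.
  i=9: a_9=1, p_9 = 1*5813 + 5051 = 10864, q_9 = 1*267 + 232 = 499.
  i=10: a_10=1, p_10 = 1*10864 + 5813 = 16677, q_10 = 1*499 + 267 = 766.
  i=11: a_11=2, p_11 = 2*16677 + 10864 = 44218, q_11 = 2*766 + 499 = 2031.
  i=12: a_12=3, p_12 = 3*44218 + 16677 = 149331, q_12 = 3*2031 + 766 = 6859.
  i=13: a_13=1, p_13 = 1*149331 + 44218 = 193549, q_13 = 1*6859 + 2031 = 8890.
Check: 193549^2 - 474*8890^2 = 37461215401 - 37461215400 = 1, so (x, y) = (193549, 8890) solves the equation, and by the theorem it is the least positive solution.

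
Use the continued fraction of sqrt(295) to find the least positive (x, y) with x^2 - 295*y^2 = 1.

(x, y) = (2024999, 117900)

First expand sqrt(295) as a continued fraction. With x_i = (sqrt(295) + m_i)/d_i and (m_0, d_0) = (0, 1): a_0 = floor(sqrt(295)) = 17, since 17^2 = 289 <= 295 < 324 = 18^2.
Iterate m_{i+1} = d_i*a_i - m_i, d_{i+1} = (295 - m_{i+1}^2)/d_i, a_{i+1} = floor((a_0 + m_{i+1})/d_{i+1}):
  m_1 = 1*17 - 0 = 17, d_1 = (295 - 17^2)/1 = 6/1 = 6, a_1 = floor((17 + 17)/6) = 5.
  m_2 = 6*5 - 17 = 13, d_2 = (295 - 13^2)/6 = 126/6 = 21, a_2 = floor((17 + 13)/21) = 1.
  m_3 = 21*1 - 13 = 8, d_3 = (295 - 8^2)/21 = 231/21 = 11, a_3 = floor((17 + 8)/11) = 2.
  m_4 = 11*2 - 8 = 14, d_4 = (295 - 14^2)/11 = 99/11 = 9, a_4 = floor((17 + 14)/9) = 3.
  m_5 = 9*3 - 14 = 13, d_5 = (295 - 13^2)/9 = 126/9 = 14, a_5 = floor((17 + 13)/14) = 2.
  m_6 = 14*2 - 13 = 15, d_6 = (295 - 15^2)/14 = 70/14 = 5, a_6 = floor((17 + 15)/5) = 6.
  m_7 = 5*6 - 15 = 15, d_7 = (295 - 15^2)/5 = 70/5 = 14, a_7 = floor((17 + 15)/14) = 2.
  m_8 = 14*2 - 15 = 13, d_8 = (295 - 13^2)/14 = 126/14 = 9, a_8 = floor((17 + 13)/9) = 3.
  m_9 = 9*3 - 13 = 14, d_9 = (295 - 14^2)/9 = 99/9 = 11, a_9 = floor((17 + 14)/11) = 2.
  m_10 = 11*2 - 14 = 8, d_10 = (295 - 8^2)/11 = 231/11 = 21, a_10 = floor((17 + 8)/21) = 1.
  m_11 = 21*1 - 8 = 13, d_11 = (295 - 13^2)/21 = 126/21 = 6, a_11 = floor((17 + 13)/6) = 5.
  m_12 = 6*5 - 13 = 17, d_12 = (295 - 17^2)/6 = 6/6 = 1, a_12 = floor((17 + 17)/1) = 34.
  m_13 = 1*34 - 17 = 17, d_13 = (295 - 17^2)/1 = 6/1 = 6: (m_13, d_13) = (m_1, d_1) = (17, 6), so from here the quotients repeat a_1, ..., a_12; the period length is 12.
So sqrt(295) = [17; (5, 1, 2, 3, 2, 6, 2, 3, 2, 1, 5, 34)] with period length k = 12.
k is even, so the fundamental solution of x^2 - 295y^2 = 1 is (p_{k-1}, q_{k-1}) = (p_11, q_11); compute convergents through index 11.
Convergents (p_i = a_i*p_{i-1} + p_{i-2}, q_i = a_i*q_{i-1} + q_{i-2} with p_{-2}=0, p_{-1}=1, q_{-2}=1, q_{-1}=0):
  i=0: a_0=17, p_0 = 17*1 + 0 = 17, q_0 = 17*0 + 1 = 1.
  i=1: a_1=5, p_1 = 5*17 + 1 = 86, q_1 = 5*1 + 0 = 5.
  i=2: a_2=1, p_2 = 1*86 + 17 = 103, q_2 = 1*5 + 1 = 6.
  i=3: a_3=2, p_3 = 2*103 + 86 = 292, q_3 = 2*6 + 5 = 17.
  i=4: a_4=3, p_4 = 3*292 + 103 = 979, q_4 = 3*17 + 6 = 57.
  i=5: a_5=2, p_5 = 2*979 + 292 = 2250, q_5 = 2*57 + 17 = 131.
  i=6: a_6=6, p_6 = 6*2250 + 979 = 14479, q_6 = 6*131 + 57 = 843.
  i=7: a_7=2, p_7 = 2*14479 + 2250 = 31208, q_7 = 2*843 + 131 = 1817.
  i=8: a_8=3, p_8 = 3*31208 + 14479 = 108103, q_8 = 3*1817 + 843 = 6294.
  i=9: a_9=2, p_9 = 2*108103 + 31208 = 247414, q_9 = 2*6294 + 1817 = 14405.
  i=10: a_10=1, p_10 = 1*247414 + 108103 = 355517, q_10 = 1*14405 + 6294 = 20699.
  i=11: a_11=5, p_11 = 5*355517 + 247414 = 2024999, q_11 = 5*20699 + 14405 = 117900.
Check: 2024999^2 - 295*117900^2 = 4100620950001 - 4100620950000 = 1, so (x, y) = (2024999, 117900) solves the equation, and by the theorem it is the least positive solution.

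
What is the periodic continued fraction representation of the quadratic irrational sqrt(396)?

Write x_i = (sqrt(396) + m_i)/d_i with (m_0, d_0) = (0, 1). a_0 = floor(sqrt(396)) = 19, since 19^2 = 361 <= 396 < 400 = 20^2.
Iterate m_{i+1} = d_i*a_i - m_i, d_{i+1} = (396 - m_{i+1}^2)/d_i, a_{i+1} = floor((a_0 + m_{i+1})/d_{i+1}):
  m_1 = 1*19 - 0 = 19, d_1 = (396 - 19^2)/1 = 35/1 = 35, a_1 = floor((19 + 19)/35) = 1.
  m_2 = 35*1 - 19 = 16, d_2 = (396 - 16^2)/35 = 140/35 = 4, a_2 = floor((19 + 16)/4) = 8.
  m_3 = 4*8 - 16 = 16, d_3 = (396 - 16^2)/4 = 140/4 = 35, a_3 = floor((19 + 16)/35) = 1.
  m_4 = 35*1 - 16 = 19, d_4 = (396 - 19^2)/35 = 35/35 = 1, a_4 = floor((19 + 19)/1) = 38.
  m_5 = 1*38 - 19 = 19, d_5 = (396 - 19^2)/1 = 35/1 = 35: (m_5, d_5) = (m_1, d_1) = (19, 35), so from here the quotients repeat a_1, ..., a_4; the period length is 4.
Hence the expansion of sqrt(396) is a_0 = 19 followed by the repeating block 1, 8, 1, 38 (period 4).

[19; (1, 8, 1, 38)]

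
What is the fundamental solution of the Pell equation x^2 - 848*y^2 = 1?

First expand sqrt(848) as a continued fraction. With x_i = (sqrt(848) + m_i)/d_i and (m_0, d_0) = (0, 1): a_0 = floor(sqrt(848)) = 29, since 29^2 = 841 <= 848 < 900 = 30^2.
Iterate m_{i+1} = d_i*a_i - m_i, d_{i+1} = (848 - m_{i+1}^2)/d_i, a_{i+1} = floor((a_0 + m_{i+1})/d_{i+1}):
  m_1 = 1*29 - 0 = 29, d_1 = (848 - 29^2)/1 = 7/1 = 7, a_1 = floor((29 + 29)/7) = 8.
  m_2 = 7*8 - 29 = 27, d_2 = (848 - 27^2)/7 = 119/7 = 17, a_2 = floor((29 + 27)/17) = 3.
  m_3 = 17*3 - 27 = 24, d_3 = (848 - 24^2)/17 = 272/17 = 16, a_3 = floor((29 + 24)/16) = 3.
  m_4 = 16*3 - 24 = 24, d_4 = (848 - 24^2)/16 = 272/16 = 17, a_4 = floor((29 + 24)/17) = 3.
  m_5 = 17*3 - 24 = 27, d_5 = (848 - 27^2)/17 = 119/17 = 7, a_5 = floor((29 + 27)/7) = 8.
  m_6 = 7*8 - 27 = 29, d_6 = (848 - 29^2)/7 = 7/7 = 1, a_6 = floor((29 + 29)/1) = 58.
  m_7 = 1*58 - 29 = 29, d_7 = (848 - 29^2)/1 = 7/1 = 7: (m_7, d_7) = (m_1, d_1) = (29, 7), so from here the quotients repeat a_1, ..., a_6; the period length is 6.
So sqrt(848) = [29; (8, 3, 3, 3, 8, 58)] with period length k = 6.
k is even, so the fundamental solution of x^2 - 848y^2 = 1 is (p_{k-1}, q_{k-1}) = (p_5, q_5); compute convergents through index 5.
Convergents (p_i = a_i*p_{i-1} + p_{i-2}, q_i = a_i*q_{i-1} + q_{i-2} with p_{-2}=0, p_{-1}=1, q_{-2}=1, q_{-1}=0):
  i=0: a_0=29, p_0 = 29*1 + 0 = 29, q_0 = 29*0 + 1 = 1.
  i=1: a_1=8, p_1 = 8*29 + 1 = 233, q_1 = 8*1 + 0 = 8.
  i=2: a_2=3, p_2 = 3*233 + 29 = 728, q_2 = 3*8 + 1 = 25.
  i=3: a_3=3, p_3 = 3*728 + 233 = 2417, q_3 = 3*25 + 8 = 83.
  i=4: a_4=3, p_4 = 3*2417 + 728 = 7979, q_4 = 3*83 + 25 = 274.
  i=5: a_5=8, p_5 = 8*7979 + 2417 = 66249, q_5 = 8*274 + 83 = 2275.
Check: 66249^2 - 848*2275^2 = 4388930001 - 4388930000 = 1, so (x, y) = (66249, 2275) solves the equation, and by the theorem it is the least positive solution.

(x, y) = (66249, 2275)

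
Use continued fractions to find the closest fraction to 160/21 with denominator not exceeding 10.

61/8

Expand x = 160/21 as a continued fraction with the Euclidean algorithm:
  160 = 7*21 + 13, so a_0 = 7.
  21 = 1*13 + 8, so a_1 = 1.
  13 = 1*8 + 5, so a_2 = 1.
  8 = 1*5 + 3, so a_3 = 1.
  5 = 1*3 + 2, so a_4 = 1.
  3 = 1*2 + 1, so a_5 = 1.
  2 = 2*1 + 0, so a_6 = 2.
so x = [7; 1, 1, 1, 1, 1, 2].
Convergents (p_i = a_i*p_{i-1} + p_{i-2}, q_i = a_i*q_{i-1} + q_{i-2} with p_{-2}=0, p_{-1}=1, q_{-2}=1, q_{-1}=0), until the denominator exceeds 10:
  i=0: a_0=7, p_0 = 7*1 + 0 = 7, q_0 = 7*0 + 1 = 1.
  i=1: a_1=1, p_1 = 1*7 + 1 = 8, q_1 = 1*1 + 0 = 1.
  i=2: a_2=1, p_2 = 1*8 + 7 = 15, q_2 = 1*1 + 1 = 2.
  i=3: a_3=1, p_3 = 1*15 + 8 = 23, q_3 = 1*2 + 1 = 3.
  i=4: a_4=1, p_4 = 1*23 + 15 = 38, q_4 = 1*3 + 2 = 5.
  i=5: a_5=1, p_5 = 1*38 + 23 = 61, q_5 = 1*5 + 3 = 8.
  i=6: a_6=2, p_6 = 2*61 + 38 = 160, q_6 = 2*8 + 5 = 21.
q_6 = 21 > 10, so the last convergent with denominator <= 10 is p_5/q_5 = 61/8.
The closest fraction with denominator <= 10 is either p_5/q_5 or the intermediate fraction (k*p_5 + p_4)/(k*q_5 + q_4) with the largest k >= 1 whose denominator stays <= 10; these approach x as k grows, and every other convergent or intermediate fraction in range is farther away.
Largest k: floor((10 - q_4)/q_5) = floor((10 - 5)/8) = 0.
Since k = 0, no intermediate fraction beyond p_5/q_5 has denominator <= 10, so the convergent 61/8 is the closest (its error is |160*8 - 61*21|/(21*8) = 1/168).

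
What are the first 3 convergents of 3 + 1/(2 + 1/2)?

Using the convergent recurrence p_i = a_i*p_{i-1} + p_{i-2}, q_i = a_i*q_{i-1} + q_{i-2} with p_{-2}=0, p_{-1}=1, q_{-2}=1, q_{-1}=0:
  i=0: a_0=3, p_0 = 3*1 + 0 = 3, q_0 = 3*0 + 1 = 1.
  i=1: a_1=2, p_1 = 2*3 + 1 = 7, q_1 = 2*1 + 0 = 2.
  i=2: a_2=2, p_2 = 2*7 + 3 = 17, q_2 = 2*2 + 1 = 5.

3/1, 7/2, 17/5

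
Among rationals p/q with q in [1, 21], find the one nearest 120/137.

Expand x = 120/137 as a continued fraction with the Euclidean algorithm:
  120 = 0*137 + 120, so a_0 = 0.
  137 = 1*120 + 17, so a_1 = 1.
  120 = 7*17 + 1, so a_2 = 7.
  17 = 17*1 + 0, so a_3 = 17.
so x = [0; 1, 7, 17].
Convergents (p_i = a_i*p_{i-1} + p_{i-2}, q_i = a_i*q_{i-1} + q_{i-2} with p_{-2}=0, p_{-1}=1, q_{-2}=1, q_{-1}=0), until the denominator exceeds 21:
  i=0: a_0=0, p_0 = 0*1 + 0 = 0, q_0 = 0*0 + 1 = 1.
  i=1: a_1=1, p_1 = 1*0 + 1 = 1, q_1 = 1*1 + 0 = 1.
  i=2: a_2=7, p_2 = 7*1 + 0 = 7, q_2 = 7*1 + 1 = 8.
  i=3: a_3=17, p_3 = 17*7 + 1 = 120, q_3 = 17*8 + 1 = 137.
q_3 = 137 > 21, so the last convergent with denominator <= 21 is p_2/q_2 = 7/8.
The closest fraction with denominator <= 21 is either p_2/q_2 or the intermediate fraction (k*p_2 + p_1)/(k*q_2 + q_1) with the largest k >= 1 whose denominator stays <= 21; these approach x as k grows, and every other convergent or intermediate fraction in range is farther away.
Largest k: floor((21 - q_1)/q_2) = floor((21 - 1)/8) = 2.
That gives (2*7 + 1)/(2*8 + 1) = 15/17.
Compare the errors: |x - 7/8| = |120*8 - 7*137|/(137*8) = 1/1096, and |x - 15/17| = |120*17 - 15*137|/(137*17) = 15/2329.
Cross-multiplying, 1*2329 = 2329 < 16440 = 15*1096, so 1/1096 is smaller: the convergent 7/8 is closer to x than 15/17.

7/8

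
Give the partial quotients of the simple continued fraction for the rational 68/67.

[1; 67]

Run the Euclidean algorithm on 68 and 67; the successive quotients are the partial quotients a_0, a_1, ... (each step inverts the fractional part left over by the previous one):
  68 = 1*67 + 1, so a_0 = 1.
  67 = 67*1 + 0, so a_1 = 67.
The remainder reaches 0 after 2 divisions, so the expansion has 2 partial quotients, read off in order.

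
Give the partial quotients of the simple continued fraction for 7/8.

Run the Euclidean algorithm on 7 and 8; the successive quotients are the partial quotients a_0, a_1, ... (each step inverts the fractional part left over by the previous one):
  7 = 0*8 + 7, so a_0 = 0.
  8 = 1*7 + 1, so a_1 = 1.
  7 = 7*1 + 0, so a_2 = 7.
The remainder reaches 0 after 3 divisions, so the expansion has 3 partial quotients, read off in order.

[0; 1, 7]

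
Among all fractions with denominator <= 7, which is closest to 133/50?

Expand x = 133/50 as a continued fraction with the Euclidean algorithm:
  133 = 2*50 + 33, so a_0 = 2.
  50 = 1*33 + 17, so a_1 = 1.
  33 = 1*17 + 16, so a_2 = 1.
  17 = 1*16 + 1, so a_3 = 1.
  16 = 16*1 + 0, so a_4 = 16.
so x = [2; 1, 1, 1, 16].
Convergents (p_i = a_i*p_{i-1} + p_{i-2}, q_i = a_i*q_{i-1} + q_{i-2} with p_{-2}=0, p_{-1}=1, q_{-2}=1, q_{-1}=0), until the denominator exceeds 7:
  i=0: a_0=2, p_0 = 2*1 + 0 = 2, q_0 = 2*0 + 1 = 1.
  i=1: a_1=1, p_1 = 1*2 + 1 = 3, q_1 = 1*1 + 0 = 1.
  i=2: a_2=1, p_2 = 1*3 + 2 = 5, q_2 = 1*1 + 1 = 2.
  i=3: a_3=1, p_3 = 1*5 + 3 = 8, q_3 = 1*2 + 1 = 3.
  i=4: a_4=16, p_4 = 16*8 + 5 = 133, q_4 = 16*3 + 2 = 50.
q_4 = 50 > 7, so the last convergent with denominator <= 7 is p_3/q_3 = 8/3.
The closest fraction with denominator <= 7 is either p_3/q_3 or the intermediate fraction (k*p_3 + p_2)/(k*q_3 + q_2) with the largest k >= 1 whose denominator stays <= 7; these approach x as k grows, and every other convergent or intermediate fraction in range is farther away.
Largest k: floor((7 - q_2)/q_3) = floor((7 - 2)/3) = 1.
That gives (1*8 + 5)/(1*3 + 2) = 13/5.
Compare the errors: |x - 8/3| = |133*3 - 8*50|/(50*3) = 1/150, and |x - 13/5| = |133*5 - 13*50|/(50*5) = 15/250.
Cross-multiplying, 1*250 = 250 < 2250 = 15*150, so 1/150 is smaller: the convergent 8/3 is closer to x than 13/5.

8/3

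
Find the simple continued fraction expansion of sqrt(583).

Write x_i = (sqrt(583) + m_i)/d_i with (m_0, d_0) = (0, 1). a_0 = floor(sqrt(583)) = 24, since 24^2 = 576 <= 583 < 625 = 25^2.
Iterate m_{i+1} = d_i*a_i - m_i, d_{i+1} = (583 - m_{i+1}^2)/d_i, a_{i+1} = floor((a_0 + m_{i+1})/d_{i+1}):
  m_1 = 1*24 - 0 = 24, d_1 = (583 - 24^2)/1 = 7/1 = 7, a_1 = floor((24 + 24)/7) = 6.
  m_2 = 7*6 - 24 = 18, d_2 = (583 - 18^2)/7 = 259/7 = 37, a_2 = floor((24 + 18)/37) = 1.
  m_3 = 37*1 - 18 = 19, d_3 = (583 - 19^2)/37 = 222/37 = 6, a_3 = floor((24 + 19)/6) = 7.
  m_4 = 6*7 - 19 = 23, d_4 = (583 - 23^2)/6 = 54/6 = 9, a_4 = floor((24 + 23)/9) = 5.
  m_5 = 9*5 - 23 = 22, d_5 = (583 - 22^2)/9 = 99/9 = 11, a_5 = floor((24 + 22)/11) = 4.
  m_6 = 11*4 - 22 = 22, d_6 = (583 - 22^2)/11 = 99/11 = 9, a_6 = floor((24 + 22)/9) = 5.
  m_7 = 9*5 - 22 = 23, d_7 = (583 - 23^2)/9 = 54/9 = 6, a_7 = floor((24 + 23)/6) = 7.
  m_8 = 6*7 - 23 = 19, d_8 = (583 - 19^2)/6 = 222/6 = 37, a_8 = floor((24 + 19)/37) = 1.
  m_9 = 37*1 - 19 = 18, d_9 = (583 - 18^2)/37 = 259/37 = 7, a_9 = floor((24 + 18)/7) = 6.
  m_10 = 7*6 - 18 = 24, d_10 = (583 - 24^2)/7 = 7/7 = 1, a_10 = floor((24 + 24)/1) = 48.
  m_11 = 1*48 - 24 = 24, d_11 = (583 - 24^2)/1 = 7/1 = 7: (m_11, d_11) = (m_1, d_1) = (24, 7), so from here the quotients repeat a_1, ..., a_10; the period length is 10.
Hence the expansion of sqrt(583) is a_0 = 24 followed by the repeating block 6, 1, 7, 5, 4, 5, 7, 1, 6, 48 (period 10).

[24; (6, 1, 7, 5, 4, 5, 7, 1, 6, 48)]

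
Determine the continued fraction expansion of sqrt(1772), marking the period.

[42; (10, 1, 1, 20, 1, 1, 10, 84)]

Write x_i = (sqrt(1772) + m_i)/d_i with (m_0, d_0) = (0, 1). a_0 = floor(sqrt(1772)) = 42, since 42^2 = 1764 <= 1772 < 1849 = 43^2.
Iterate m_{i+1} = d_i*a_i - m_i, d_{i+1} = (1772 - m_{i+1}^2)/d_i, a_{i+1} = floor((a_0 + m_{i+1})/d_{i+1}):
  m_1 = 1*42 - 0 = 42, d_1 = (1772 - 42^2)/1 = 8/1 = 8, a_1 = floor((42 + 42)/8) = 10.
  m_2 = 8*10 - 42 = 38, d_2 = (1772 - 38^2)/8 = 328/8 = 41, a_2 = floor((42 + 38)/41) = 1.
  m_3 = 41*1 - 38 = 3, d_3 = (1772 - 3^2)/41 = 1763/41 = 43, a_3 = floor((42 + 3)/43) = 1.
  m_4 = 43*1 - 3 = 40, d_4 = (1772 - 40^2)/43 = 172/43 = 4, a_4 = floor((42 + 40)/4) = 20.
  m_5 = 4*20 - 40 = 40, d_5 = (1772 - 40^2)/4 = 172/4 = 43, a_5 = floor((42 + 40)/43) = 1.
  m_6 = 43*1 - 40 = 3, d_6 = (1772 - 3^2)/43 = 1763/43 = 41, a_6 = floor((42 + 3)/41) = 1.
  m_7 = 41*1 - 3 = 38, d_7 = (1772 - 38^2)/41 = 328/41 = 8, a_7 = floor((42 + 38)/8) = 10.
  m_8 = 8*10 - 38 = 42, d_8 = (1772 - 42^2)/8 = 8/8 = 1, a_8 = floor((42 + 42)/1) = 84.
  m_9 = 1*84 - 42 = 42, d_9 = (1772 - 42^2)/1 = 8/1 = 8: (m_9, d_9) = (m_1, d_1) = (42, 8), so from here the quotients repeat a_1, ..., a_8; the period length is 8.
Hence the expansion of sqrt(1772) is a_0 = 42 followed by the repeating block 10, 1, 1, 20, 1, 1, 10, 84 (period 8).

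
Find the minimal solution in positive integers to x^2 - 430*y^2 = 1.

First expand sqrt(430) as a continued fraction. With x_i = (sqrt(430) + m_i)/d_i and (m_0, d_0) = (0, 1): a_0 = floor(sqrt(430)) = 20, since 20^2 = 400 <= 430 < 441 = 21^2.
Iterate m_{i+1} = d_i*a_i - m_i, d_{i+1} = (430 - m_{i+1}^2)/d_i, a_{i+1} = floor((a_0 + m_{i+1})/d_{i+1}):
  m_1 = 1*20 - 0 = 20, d_1 = (430 - 20^2)/1 = 30/1 = 30, a_1 = floor((20 + 20)/30) = 1.
  m_2 = 30*1 - 20 = 10, d_2 = (430 - 10^2)/30 = 330/30 = 11, a_2 = floor((20 + 10)/11) = 2.
  m_3 = 11*2 - 10 = 12, d_3 = (430 - 12^2)/11 = 286/11 = 26, a_3 = floor((20 + 12)/26) = 1.
  m_4 = 26*1 - 12 = 14, d_4 = (430 - 14^2)/26 = 234/26 = 9, a_4 = floor((20 + 14)/9) = 3.
  m_5 = 9*3 - 14 = 13, d_5 = (430 - 13^2)/9 = 261/9 = 29, a_5 = floor((20 + 13)/29) = 1.
  m_6 = 29*1 - 13 = 16, d_6 = (430 - 16^2)/29 = 174/29 = 6, a_6 = floor((20 + 16)/6) = 6.
  m_7 = 6*6 - 16 = 20, d_7 = (430 - 20^2)/6 = 30/6 = 5, a_7 = floor((20 + 20)/5) = 8.
  m_8 = 5*8 - 20 = 20, d_8 = (430 - 20^2)/5 = 30/5 = 6, a_8 = floor((20 + 20)/6) = 6.
  m_9 = 6*6 - 20 = 16, d_9 = (430 - 16^2)/6 = 174/6 = 29, a_9 = floor((20 + 16)/29) = 1.
  m_10 = 29*1 - 16 = 13, d_10 = (430 - 13^2)/29 = 261/29 = 9, a_10 = floor((20 + 13)/9) = 3.
  m_11 = 9*3 - 13 = 14, d_11 = (430 - 14^2)/9 = 234/9 = 26, a_11 = floor((20 + 14)/26) = 1.
  m_12 = 26*1 - 14 = 12, d_12 = (430 - 12^2)/26 = 286/26 = 11, a_12 = floor((20 + 12)/11) = 2.
  m_13 = 11*2 - 12 = 10, d_13 = (430 - 10^2)/11 = 330/11 = 30, a_13 = floor((20 + 10)/30) = 1.
  m_14 = 30*1 - 10 = 20, d_14 = (430 - 20^2)/30 = 30/30 = 1, a_14 = floor((20 + 20)/1) = 40.
  m_15 = 1*40 - 20 = 20, d_15 = (430 - 20^2)/1 = 30/1 = 30: (m_15, d_15) = (m_1, d_1) = (20, 30), so from here the quotients repeat a_1, ..., a_14; the period length is 14.
So sqrt(430) = [20; (1, 2, 1, 3, 1, 6, 8, 6, 1, 3, 1, 2, 1, 40)] with period length k = 14.
k is even, so the fundamental solution of x^2 - 430y^2 = 1 is (p_{k-1}, q_{k-1}) = (p_13, q_13); compute convergents through index 13.
Convergents (p_i = a_i*p_{i-1} + p_{i-2}, q_i = a_i*q_{i-1} + q_{i-2} with p_{-2}=0, p_{-1}=1, q_{-2}=1, q_{-1}=0):
  i=0: a_0=20, p_0 = 20*1 + 0 = 20, q_0 = 20*0 + 1 = 1.
  i=1: a_1=1, p_1 = 1*20 + 1 = 21, q_1 = 1*1 + 0 = 1.
  i=2: a_2=2, p_2 = 2*21 + 20 = 62, q_2 = 2*1 + 1 = 3.
  i=3: a_3=1, p_3 = 1*62 + 21 = 83, q_3 = 1*3 + 1 = 4.
  i=4: a_4=3, p_4 = 3*83 + 62 = 311, q_4 = 3*4 + 3 = 15.
  i=5: a_5=1, p_5 = 1*311 + 83 = 394, q_5 = 1*15 + 4 = 19.
  i=6: a_6=6, p_6 = 6*394 + 311 = 2675, q_6 = 6*19 + 15 = 129.
  i=7: a_7=8, p_7 = 8*2675 + 394 = 21794, q_7 = 8*129 + 19 = 1051.
  i=8: a_8=6, p_8 = 6*21794 + 2675 = 133439, q_8 = 6*1051 + 129 = 6435.
  i=9: a_9=1, p_9 = 1*133439 + 21794 = 155233, q_9 = 1*6435 + 1051 = 7486.
  i=10: a_10=3, p_10 = 3*155233 + 133439 = 599138, q_10 = 3*7486 + 6435 = 28893.
  i=11: a_11=1, p_11 = 1*599138 + 155233 = 754371, q_11 = 1*28893 + 7486 = 36379.
  i=12: a_12=2, p_12 = 2*754371 + 599138 = 2107880, q_12 = 2*36379 + 28893 = 101651.
  i=13: a_13=1, p_13 = 1*2107880 + 754371 = 2862251, q_13 = 1*101651 + 36379 = 138030.
Check: 2862251^2 - 430*138030^2 = 8192480787001 - 8192480787000 = 1, so (x, y) = (2862251, 138030) solves the equation, and by the theorem it is the least positive solution.

(x, y) = (2862251, 138030)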